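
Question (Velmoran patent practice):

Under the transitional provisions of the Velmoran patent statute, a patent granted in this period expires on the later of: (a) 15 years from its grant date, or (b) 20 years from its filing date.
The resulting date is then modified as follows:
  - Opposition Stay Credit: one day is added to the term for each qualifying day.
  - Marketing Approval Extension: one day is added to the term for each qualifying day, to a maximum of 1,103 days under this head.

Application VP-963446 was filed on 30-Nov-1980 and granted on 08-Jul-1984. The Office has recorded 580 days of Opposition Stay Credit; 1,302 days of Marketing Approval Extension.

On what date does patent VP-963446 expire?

July 10, 2005

(a) grant + 15 years → 8 July 1999.
(b) filing + 20 years → 30 November 2000.
Later of the two: 30 November 2000.
Opposition Stay Credit: +580 days → 3 July 2002.
Marketing Approval Extension: 1302 days claimed exceeds the 1103-day cap, so +1103 days → 10 July 2005.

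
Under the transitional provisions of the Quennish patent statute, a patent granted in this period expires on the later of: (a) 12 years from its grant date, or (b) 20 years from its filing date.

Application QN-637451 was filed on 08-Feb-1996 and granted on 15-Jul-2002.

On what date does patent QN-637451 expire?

2016-02-08

(a) grant + 12 years → 15 July 2014.
(b) filing + 20 years → 8 February 2016.
Later of the two: 8 February 2016.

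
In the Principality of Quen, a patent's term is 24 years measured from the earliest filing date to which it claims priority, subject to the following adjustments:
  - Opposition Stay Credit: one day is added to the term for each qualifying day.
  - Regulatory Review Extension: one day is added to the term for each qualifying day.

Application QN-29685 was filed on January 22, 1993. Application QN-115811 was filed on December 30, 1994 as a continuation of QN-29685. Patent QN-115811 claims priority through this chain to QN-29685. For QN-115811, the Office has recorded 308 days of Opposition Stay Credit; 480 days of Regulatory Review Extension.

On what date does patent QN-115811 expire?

Earliest priority filing: 22 January 1993.
Base term: 22 January 1993 + 24 years → 22 January 2017.
Opposition Stay Credit: +308 days → 26 November 2017.
Regulatory Review Extension: +480 days → 21 March 2019.

March 21, 2019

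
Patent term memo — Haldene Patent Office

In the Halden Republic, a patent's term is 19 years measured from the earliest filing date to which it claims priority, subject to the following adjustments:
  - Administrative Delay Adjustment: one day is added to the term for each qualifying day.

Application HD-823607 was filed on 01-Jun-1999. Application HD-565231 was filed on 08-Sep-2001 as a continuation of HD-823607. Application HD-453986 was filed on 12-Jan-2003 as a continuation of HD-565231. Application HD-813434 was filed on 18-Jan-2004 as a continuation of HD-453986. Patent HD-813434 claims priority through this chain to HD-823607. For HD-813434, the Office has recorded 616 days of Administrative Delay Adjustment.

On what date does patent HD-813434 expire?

Earliest priority filing: 1 June 1999.
Base term: 1 June 1999 + 19 years → 1 June 2018.
Administrative Delay Adjustment: +616 days → 7 February 2020.

February 7, 2020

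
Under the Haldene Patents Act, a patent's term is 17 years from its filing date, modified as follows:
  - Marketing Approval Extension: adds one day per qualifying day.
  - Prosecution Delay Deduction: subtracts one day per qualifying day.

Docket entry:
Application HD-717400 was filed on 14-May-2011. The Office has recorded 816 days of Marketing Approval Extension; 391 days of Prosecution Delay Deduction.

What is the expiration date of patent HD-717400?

Base term: filing date + 17 years → 14 May 2028.
Marketing Approval Extension: +816 days → 8 August 2030.
Prosecution Delay Deduction: −391 days → 13 July 2029.

2029-07-13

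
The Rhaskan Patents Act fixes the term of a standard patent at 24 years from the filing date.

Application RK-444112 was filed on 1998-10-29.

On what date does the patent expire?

Filing date + 24 years → 29 October 2022.

2022-10-29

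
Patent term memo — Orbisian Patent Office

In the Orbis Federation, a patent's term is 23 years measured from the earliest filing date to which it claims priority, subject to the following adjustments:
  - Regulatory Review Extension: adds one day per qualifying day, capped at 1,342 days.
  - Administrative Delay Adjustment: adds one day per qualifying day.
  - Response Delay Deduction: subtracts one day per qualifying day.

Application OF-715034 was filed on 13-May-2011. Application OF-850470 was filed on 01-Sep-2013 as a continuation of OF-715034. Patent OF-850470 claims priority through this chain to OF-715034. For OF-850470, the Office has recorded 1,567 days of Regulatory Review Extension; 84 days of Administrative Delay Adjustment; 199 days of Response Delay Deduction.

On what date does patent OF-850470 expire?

Earliest priority filing: 13 May 2011.
Base term: 13 May 2011 + 23 years → 13 May 2034.
Regulatory Review Extension: 1567 days claimed exceeds the 1342-day cap, so +1342 days → 14 January 2038.
Administrative Delay Adjustment: +84 days → 8 April 2038.
Response Delay Deduction: −199 days → 21 September 2037.

2037-09-21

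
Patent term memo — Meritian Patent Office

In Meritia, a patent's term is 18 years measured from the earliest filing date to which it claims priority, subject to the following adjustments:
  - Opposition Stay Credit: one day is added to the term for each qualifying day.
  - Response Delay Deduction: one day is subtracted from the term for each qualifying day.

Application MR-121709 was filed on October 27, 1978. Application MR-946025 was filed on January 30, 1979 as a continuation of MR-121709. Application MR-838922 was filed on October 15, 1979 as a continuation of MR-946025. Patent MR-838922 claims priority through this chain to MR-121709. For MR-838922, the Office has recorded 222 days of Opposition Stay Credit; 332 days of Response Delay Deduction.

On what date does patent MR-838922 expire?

1996-07-09

Earliest priority filing: 27 October 1978.
Base term: 27 October 1978 + 18 years → 27 October 1996.
Opposition Stay Credit: +222 days → 6 June 1997.
Response Delay Deduction: −332 days → 9 July 1996.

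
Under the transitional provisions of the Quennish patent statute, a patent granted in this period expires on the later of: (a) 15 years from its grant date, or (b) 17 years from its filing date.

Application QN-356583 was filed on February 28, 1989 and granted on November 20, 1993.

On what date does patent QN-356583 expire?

2008-11-20

(a) grant + 15 years → 20 November 2008.
(b) filing + 17 years → 28 February 2006.
Later of the two: 20 November 2008.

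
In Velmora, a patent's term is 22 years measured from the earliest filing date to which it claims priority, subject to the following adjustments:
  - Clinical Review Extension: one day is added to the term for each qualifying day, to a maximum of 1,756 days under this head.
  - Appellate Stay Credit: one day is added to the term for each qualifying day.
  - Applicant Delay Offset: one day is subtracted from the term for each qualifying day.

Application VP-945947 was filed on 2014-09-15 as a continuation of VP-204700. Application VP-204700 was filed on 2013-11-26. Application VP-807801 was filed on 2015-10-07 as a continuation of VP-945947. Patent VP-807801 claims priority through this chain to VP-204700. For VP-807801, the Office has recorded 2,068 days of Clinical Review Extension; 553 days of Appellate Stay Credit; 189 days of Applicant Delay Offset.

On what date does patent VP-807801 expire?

2041-09-15

Earliest priority filing: 26 November 2013.
Base term: 26 November 2013 + 22 years → 26 November 2035.
Clinical Review Extension: 2068 days claimed exceeds the 1756-day cap, so +1756 days → 16 September 2040.
Appellate Stay Credit: +553 days → 23 March 2042.
Applicant Delay Offset: −189 days → 15 September 2041.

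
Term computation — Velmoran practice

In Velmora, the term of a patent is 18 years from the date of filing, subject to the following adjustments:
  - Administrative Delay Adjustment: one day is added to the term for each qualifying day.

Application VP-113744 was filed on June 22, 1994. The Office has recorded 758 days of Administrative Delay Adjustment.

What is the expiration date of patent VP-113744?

Base term: filing date + 18 years → 22 June 2012.
Administrative Delay Adjustment: +758 days → 20 July 2014.

2014-07-20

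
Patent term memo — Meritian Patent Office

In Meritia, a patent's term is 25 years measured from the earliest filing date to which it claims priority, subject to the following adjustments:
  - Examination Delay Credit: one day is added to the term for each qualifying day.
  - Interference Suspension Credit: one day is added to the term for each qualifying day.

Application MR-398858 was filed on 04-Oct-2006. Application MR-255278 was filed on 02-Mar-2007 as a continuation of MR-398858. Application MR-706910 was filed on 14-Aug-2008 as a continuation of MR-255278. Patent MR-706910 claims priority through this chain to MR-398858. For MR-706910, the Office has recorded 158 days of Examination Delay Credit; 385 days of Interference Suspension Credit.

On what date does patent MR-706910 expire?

2033-03-30

Earliest priority filing: 4 October 2006.
Base term: 4 October 2006 + 25 years → 4 October 2031.
Examination Delay Credit: +158 days → 10 March 2032.
Interference Suspension Credit: +385 days → 30 March 2033.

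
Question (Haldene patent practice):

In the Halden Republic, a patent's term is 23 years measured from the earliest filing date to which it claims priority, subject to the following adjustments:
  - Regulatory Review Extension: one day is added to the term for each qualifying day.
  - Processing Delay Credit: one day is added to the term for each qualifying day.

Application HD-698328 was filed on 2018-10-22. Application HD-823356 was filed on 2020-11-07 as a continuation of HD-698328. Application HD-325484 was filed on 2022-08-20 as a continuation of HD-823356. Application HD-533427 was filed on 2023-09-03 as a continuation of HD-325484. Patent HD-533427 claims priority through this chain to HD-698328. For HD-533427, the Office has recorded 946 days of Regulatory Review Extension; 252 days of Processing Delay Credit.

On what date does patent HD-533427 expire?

February 1, 2045

Earliest priority filing: 22 October 2018.
Base term: 22 October 2018 + 23 years → 22 October 2041.
Regulatory Review Extension: +946 days → 25 May 2044.
Processing Delay Credit: +252 days → 1 February 2045.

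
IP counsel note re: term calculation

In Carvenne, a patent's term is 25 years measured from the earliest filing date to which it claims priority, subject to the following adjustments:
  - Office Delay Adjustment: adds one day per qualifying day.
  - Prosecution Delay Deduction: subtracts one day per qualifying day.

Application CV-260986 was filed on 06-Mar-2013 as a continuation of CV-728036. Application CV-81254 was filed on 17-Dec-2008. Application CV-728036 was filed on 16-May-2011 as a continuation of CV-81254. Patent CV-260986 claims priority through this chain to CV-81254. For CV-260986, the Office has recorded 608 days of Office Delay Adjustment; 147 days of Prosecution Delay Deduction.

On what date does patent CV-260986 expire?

March 23, 2035

Earliest priority filing: 17 December 2008.
Base term: 17 December 2008 + 25 years → 17 December 2033.
Office Delay Adjustment: +608 days → 17 August 2035.
Prosecution Delay Deduction: −147 days → 23 March 2035.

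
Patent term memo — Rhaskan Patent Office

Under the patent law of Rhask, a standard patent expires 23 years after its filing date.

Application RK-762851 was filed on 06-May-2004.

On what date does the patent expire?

2027-05-06

Filing date + 23 years → 6 May 2027.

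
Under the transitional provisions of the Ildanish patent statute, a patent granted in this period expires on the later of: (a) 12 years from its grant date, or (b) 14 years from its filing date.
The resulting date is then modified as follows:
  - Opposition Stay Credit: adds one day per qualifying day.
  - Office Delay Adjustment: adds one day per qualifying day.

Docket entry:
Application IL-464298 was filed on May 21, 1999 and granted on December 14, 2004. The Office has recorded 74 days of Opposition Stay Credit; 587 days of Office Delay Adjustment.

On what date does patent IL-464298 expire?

October 6, 2018

(a) grant + 12 years → 14 December 2016.
(b) filing + 14 years → 21 May 2013.
Later of the two: 14 December 2016.
Opposition Stay Credit: +74 days → 26 February 2017.
Office Delay Adjustment: +587 days → 6 October 2018.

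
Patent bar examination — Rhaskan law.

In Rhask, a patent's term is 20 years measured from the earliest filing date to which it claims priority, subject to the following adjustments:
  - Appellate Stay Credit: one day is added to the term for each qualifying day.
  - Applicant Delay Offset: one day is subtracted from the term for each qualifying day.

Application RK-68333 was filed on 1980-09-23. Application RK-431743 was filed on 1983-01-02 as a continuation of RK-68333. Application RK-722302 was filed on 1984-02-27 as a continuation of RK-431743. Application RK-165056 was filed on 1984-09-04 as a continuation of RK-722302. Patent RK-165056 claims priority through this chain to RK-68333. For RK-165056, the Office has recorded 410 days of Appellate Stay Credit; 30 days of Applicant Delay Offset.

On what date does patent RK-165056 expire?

Earliest priority filing: 23 September 1980.
Base term: 23 September 1980 + 20 years → 23 September 2000.
Appellate Stay Credit: +410 days → 7 November 2001.
Applicant Delay Offset: −30 days → 8 October 2001.

October 8, 2001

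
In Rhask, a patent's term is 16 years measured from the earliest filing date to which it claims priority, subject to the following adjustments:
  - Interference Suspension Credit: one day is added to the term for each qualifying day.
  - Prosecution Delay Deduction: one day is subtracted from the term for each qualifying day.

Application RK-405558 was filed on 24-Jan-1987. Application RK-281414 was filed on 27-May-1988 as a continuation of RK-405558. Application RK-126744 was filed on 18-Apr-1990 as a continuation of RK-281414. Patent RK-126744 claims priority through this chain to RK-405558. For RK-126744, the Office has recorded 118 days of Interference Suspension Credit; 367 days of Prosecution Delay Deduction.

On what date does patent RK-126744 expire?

Earliest priority filing: 24 January 1987.
Base term: 24 January 1987 + 16 years → 24 January 2003.
Interference Suspension Credit: +118 days → 22 May 2003.
Prosecution Delay Deduction: −367 days → 20 May 2002.

May 20, 2002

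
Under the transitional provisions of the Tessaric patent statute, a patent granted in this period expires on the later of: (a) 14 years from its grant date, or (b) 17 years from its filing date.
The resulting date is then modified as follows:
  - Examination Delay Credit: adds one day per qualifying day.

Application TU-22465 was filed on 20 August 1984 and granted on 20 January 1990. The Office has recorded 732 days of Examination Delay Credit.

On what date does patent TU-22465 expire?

January 21, 2006

(a) grant + 14 years → 20 January 2004.
(b) filing + 17 years → 20 August 2001.
Later of the two: 20 January 2004.
Examination Delay Credit: +732 days → 21 January 2006.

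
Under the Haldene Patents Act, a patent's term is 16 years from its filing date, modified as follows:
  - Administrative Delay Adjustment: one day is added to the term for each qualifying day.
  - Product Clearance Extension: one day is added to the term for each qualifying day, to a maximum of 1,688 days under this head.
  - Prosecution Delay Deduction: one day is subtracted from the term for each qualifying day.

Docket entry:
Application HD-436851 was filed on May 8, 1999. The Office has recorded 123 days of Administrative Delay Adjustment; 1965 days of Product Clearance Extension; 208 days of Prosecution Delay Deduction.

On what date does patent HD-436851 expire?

2019-09-27

Base term: filing date + 16 years → 8 May 2015.
Administrative Delay Adjustment: +123 days → 8 September 2015.
Product Clearance Extension: 1965 days claimed exceeds the 1688-day cap, so +1688 days → 22 April 2020.
Prosecution Delay Deduction: −208 days → 27 September 2019.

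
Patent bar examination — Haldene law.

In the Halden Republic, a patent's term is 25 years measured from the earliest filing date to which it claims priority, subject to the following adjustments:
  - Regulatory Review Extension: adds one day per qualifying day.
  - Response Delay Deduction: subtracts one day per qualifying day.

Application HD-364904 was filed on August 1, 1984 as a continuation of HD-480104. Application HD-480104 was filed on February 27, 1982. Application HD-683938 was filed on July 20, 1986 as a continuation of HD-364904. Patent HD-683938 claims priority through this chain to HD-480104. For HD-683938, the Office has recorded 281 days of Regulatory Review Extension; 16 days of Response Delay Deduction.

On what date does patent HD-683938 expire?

Earliest priority filing: 27 February 1982.
Base term: 27 February 1982 + 25 years → 27 February 2007.
Regulatory Review Extension: +281 days → 5 December 2007.
Response Delay Deduction: −16 days → 19 November 2007.

2007-11-19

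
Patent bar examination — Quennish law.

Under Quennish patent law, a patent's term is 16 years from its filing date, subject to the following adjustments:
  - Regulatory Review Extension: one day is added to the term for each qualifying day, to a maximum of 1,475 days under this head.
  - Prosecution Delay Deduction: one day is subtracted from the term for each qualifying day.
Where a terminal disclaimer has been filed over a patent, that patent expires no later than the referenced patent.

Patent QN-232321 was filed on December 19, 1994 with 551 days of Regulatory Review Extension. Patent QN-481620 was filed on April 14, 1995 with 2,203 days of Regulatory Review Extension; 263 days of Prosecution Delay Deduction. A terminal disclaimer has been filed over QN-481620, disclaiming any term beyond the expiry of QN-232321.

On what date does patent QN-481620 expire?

June 22, 2012

Natural term of QN-481620:
  Base: filing + 16 years → 14 April 2011.
  Regulatory Review Extension: 2203 days claimed exceeds the 1475-day cap, so +1475 days → 28 April 2015.
  Prosecution Delay Deduction: −263 days → 8 August 2014.
Expiry of referenced patent QN-232321:
  Base: filing + 16 years → 19 December 2010.
  Regulatory Review Extension: 551 days (within the 1475-day cap) → +551 days → 22 June 2012.
Terminal disclaimer: QN-481620 expires on the earlier of 8 August 2014 and 22 June 2012.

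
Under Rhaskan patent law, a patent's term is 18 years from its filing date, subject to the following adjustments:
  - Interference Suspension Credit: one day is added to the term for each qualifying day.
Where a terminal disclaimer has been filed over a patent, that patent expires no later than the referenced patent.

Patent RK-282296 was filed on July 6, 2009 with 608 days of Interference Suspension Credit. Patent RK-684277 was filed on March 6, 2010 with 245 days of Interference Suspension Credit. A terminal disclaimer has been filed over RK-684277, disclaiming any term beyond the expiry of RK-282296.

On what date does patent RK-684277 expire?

Natural term of RK-684277:
  Base: filing + 18 years → 6 March 2028.
  Interference Suspension Credit: +245 days → 6 November 2028.
Expiry of referenced patent RK-282296:
  Base: filing + 18 years → 6 July 2027.
  Interference Suspension Credit: +608 days → 5 March 2029.
Terminal disclaimer: RK-684277 expires on the earlier of 6 November 2028 and 5 March 2029.

November 6, 2028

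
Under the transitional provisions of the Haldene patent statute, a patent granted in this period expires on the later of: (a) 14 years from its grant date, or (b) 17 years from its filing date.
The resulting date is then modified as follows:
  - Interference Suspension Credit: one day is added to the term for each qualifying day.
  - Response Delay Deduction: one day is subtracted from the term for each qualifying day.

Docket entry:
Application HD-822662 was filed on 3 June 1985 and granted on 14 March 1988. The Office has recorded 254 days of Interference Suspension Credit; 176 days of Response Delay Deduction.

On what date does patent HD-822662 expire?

(a) grant + 14 years → 14 March 2002.
(b) filing + 17 years → 3 June 2002.
Later of the two: 3 June 2002.
Interference Suspension Credit: +254 days → 12 February 2003.
Response Delay Deduction: −176 days → 20 August 2002.

August 20, 2002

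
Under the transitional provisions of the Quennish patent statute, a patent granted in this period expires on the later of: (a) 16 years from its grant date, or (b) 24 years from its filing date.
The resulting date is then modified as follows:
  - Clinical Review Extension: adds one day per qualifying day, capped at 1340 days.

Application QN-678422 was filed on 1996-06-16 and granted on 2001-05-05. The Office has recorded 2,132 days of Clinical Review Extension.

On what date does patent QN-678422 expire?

(a) grant + 16 years → 5 May 2017.
(b) filing + 24 years → 16 June 2020.
Later of the two: 16 June 2020.
Clinical Review Extension: 2132 days claimed exceeds the 1340-day cap, so +1340 days → 16 February 2024.

February 16, 2024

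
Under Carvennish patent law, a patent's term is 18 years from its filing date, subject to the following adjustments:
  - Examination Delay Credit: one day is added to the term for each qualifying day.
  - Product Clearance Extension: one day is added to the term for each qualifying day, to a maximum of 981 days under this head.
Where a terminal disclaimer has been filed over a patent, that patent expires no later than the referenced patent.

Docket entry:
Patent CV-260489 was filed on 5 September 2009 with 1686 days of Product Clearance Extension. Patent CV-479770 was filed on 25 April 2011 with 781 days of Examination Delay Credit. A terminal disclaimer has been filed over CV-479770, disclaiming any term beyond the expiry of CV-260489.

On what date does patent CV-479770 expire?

Natural term of CV-479770:
  Base: filing + 18 years → 25 April 2029.
  Examination Delay Credit: +781 days → 15 June 2031.
Expiry of referenced patent CV-260489:
  Base: filing + 18 years → 5 September 2027.
  Product Clearance Extension: 1686 days claimed exceeds the 981-day cap, so +981 days → 13 May 2030.
Terminal disclaimer: CV-479770 expires on the earlier of 15 June 2031 and 13 May 2030.

2030-05-13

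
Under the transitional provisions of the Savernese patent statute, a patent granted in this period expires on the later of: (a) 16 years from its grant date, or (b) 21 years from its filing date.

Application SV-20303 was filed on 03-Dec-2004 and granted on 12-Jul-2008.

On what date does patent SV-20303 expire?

(a) grant + 16 years → 12 July 2024.
(b) filing + 21 years → 3 December 2025.
Later of the two: 3 December 2025.

2025-12-03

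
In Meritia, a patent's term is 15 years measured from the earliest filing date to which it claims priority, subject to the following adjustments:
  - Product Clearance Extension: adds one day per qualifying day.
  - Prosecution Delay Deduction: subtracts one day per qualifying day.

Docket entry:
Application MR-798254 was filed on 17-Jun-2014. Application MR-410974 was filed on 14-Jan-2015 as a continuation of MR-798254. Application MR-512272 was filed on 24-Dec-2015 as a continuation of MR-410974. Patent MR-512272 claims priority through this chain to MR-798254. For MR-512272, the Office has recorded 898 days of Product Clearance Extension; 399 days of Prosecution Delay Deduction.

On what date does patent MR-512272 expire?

Earliest priority filing: 17 June 2014.
Base term: 17 June 2014 + 15 years → 17 June 2029.
Product Clearance Extension: +898 days → 2 December 2031.
Prosecution Delay Deduction: −399 days → 29 October 2030.

October 29, 2030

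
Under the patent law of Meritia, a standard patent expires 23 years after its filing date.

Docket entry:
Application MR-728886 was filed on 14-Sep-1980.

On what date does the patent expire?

September 14, 2003

Filing date + 23 years → 14 September 2003.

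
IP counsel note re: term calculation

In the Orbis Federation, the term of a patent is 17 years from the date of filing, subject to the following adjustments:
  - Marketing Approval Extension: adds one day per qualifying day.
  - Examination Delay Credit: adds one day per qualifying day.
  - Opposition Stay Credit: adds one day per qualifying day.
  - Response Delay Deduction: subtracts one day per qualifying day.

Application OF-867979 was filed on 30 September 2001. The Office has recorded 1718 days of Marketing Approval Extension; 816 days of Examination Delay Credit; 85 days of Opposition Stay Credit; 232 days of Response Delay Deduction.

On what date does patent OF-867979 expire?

Base term: filing date + 17 years → 30 September 2018.
Marketing Approval Extension: +1718 days → 14 June 2023.
Examination Delay Credit: +816 days → 7 September 2025.
Opposition Stay Credit: +85 days → 1 December 2025.
Response Delay Deduction: −232 days → 13 April 2025.

2025-04-13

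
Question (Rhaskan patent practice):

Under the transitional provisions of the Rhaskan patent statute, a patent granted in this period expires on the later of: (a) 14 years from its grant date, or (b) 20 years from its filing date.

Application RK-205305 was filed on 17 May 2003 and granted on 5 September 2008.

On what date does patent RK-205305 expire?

May 17, 2023

(a) grant + 14 years → 5 September 2022.
(b) filing + 20 years → 17 May 2023.
Later of the two: 17 May 2023.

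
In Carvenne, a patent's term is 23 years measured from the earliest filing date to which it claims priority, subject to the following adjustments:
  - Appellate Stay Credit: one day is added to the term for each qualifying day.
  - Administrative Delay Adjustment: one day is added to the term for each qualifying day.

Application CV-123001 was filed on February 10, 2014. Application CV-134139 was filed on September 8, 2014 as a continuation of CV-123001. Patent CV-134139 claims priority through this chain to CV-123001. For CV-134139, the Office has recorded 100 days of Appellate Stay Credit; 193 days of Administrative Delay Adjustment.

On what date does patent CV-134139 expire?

2037-11-30

Earliest priority filing: 10 February 2014.
Base term: 10 February 2014 + 23 years → 10 February 2037.
Appellate Stay Credit: +100 days → 21 May 2037.
Administrative Delay Adjustment: +193 days → 30 November 2037.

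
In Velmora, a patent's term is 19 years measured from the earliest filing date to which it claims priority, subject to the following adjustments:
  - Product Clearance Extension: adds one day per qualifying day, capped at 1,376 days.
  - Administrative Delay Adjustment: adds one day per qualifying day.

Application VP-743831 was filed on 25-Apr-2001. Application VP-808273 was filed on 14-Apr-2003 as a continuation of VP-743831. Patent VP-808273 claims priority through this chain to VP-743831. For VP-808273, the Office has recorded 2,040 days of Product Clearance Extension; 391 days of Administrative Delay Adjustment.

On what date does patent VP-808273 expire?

February 25, 2025

Earliest priority filing: 25 April 2001.
Base term: 25 April 2001 + 19 years → 25 April 2020.
Product Clearance Extension: 2040 days claimed exceeds the 1376-day cap, so +1376 days → 31 January 2024.
Administrative Delay Adjustment: +391 days → 25 February 2025.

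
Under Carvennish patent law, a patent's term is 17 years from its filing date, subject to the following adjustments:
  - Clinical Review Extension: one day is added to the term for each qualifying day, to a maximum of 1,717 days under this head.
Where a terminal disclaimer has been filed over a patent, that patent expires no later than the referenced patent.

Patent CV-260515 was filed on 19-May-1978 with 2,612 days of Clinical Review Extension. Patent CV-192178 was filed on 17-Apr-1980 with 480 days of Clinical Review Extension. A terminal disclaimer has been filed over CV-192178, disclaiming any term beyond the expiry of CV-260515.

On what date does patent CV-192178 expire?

Natural term of CV-192178:
  Base: filing + 17 years → 17 April 1997.
  Clinical Review Extension: 480 days (within the 1717-day cap) → +480 days → 10 August 1998.
Expiry of referenced patent CV-260515:
  Base: filing + 17 years → 19 May 1995.
  Clinical Review Extension: 2612 days claimed exceeds the 1717-day cap, so +1717 days → 30 January 2000.
Terminal disclaimer: CV-192178 expires on the earlier of 10 August 1998 and 30 January 2000.

1998-08-10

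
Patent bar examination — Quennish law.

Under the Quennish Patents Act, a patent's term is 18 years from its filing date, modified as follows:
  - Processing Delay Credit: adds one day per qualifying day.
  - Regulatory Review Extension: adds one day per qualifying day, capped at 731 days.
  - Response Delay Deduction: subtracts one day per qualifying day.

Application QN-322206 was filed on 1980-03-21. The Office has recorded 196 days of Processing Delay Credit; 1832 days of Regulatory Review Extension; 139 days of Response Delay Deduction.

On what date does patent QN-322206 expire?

Base term: filing date + 18 years → 21 March 1998.
Processing Delay Credit: +196 days → 3 October 1998.
Regulatory Review Extension: 1832 days claimed exceeds the 731-day cap, so +731 days → 3 October 2000.
Response Delay Deduction: −139 days → 17 May 2000.

2000-05-17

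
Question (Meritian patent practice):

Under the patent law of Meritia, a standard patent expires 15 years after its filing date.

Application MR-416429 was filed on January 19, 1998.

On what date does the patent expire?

Filing date + 15 years → 19 January 2013.

2013-01-19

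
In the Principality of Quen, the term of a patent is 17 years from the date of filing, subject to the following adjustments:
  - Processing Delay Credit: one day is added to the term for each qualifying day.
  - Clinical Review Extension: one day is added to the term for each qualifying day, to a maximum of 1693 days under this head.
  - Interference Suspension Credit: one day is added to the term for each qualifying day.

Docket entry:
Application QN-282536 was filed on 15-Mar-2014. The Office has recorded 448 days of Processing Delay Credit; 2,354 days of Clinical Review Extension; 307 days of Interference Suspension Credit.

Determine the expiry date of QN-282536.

Base term: filing date + 17 years → 15 March 2031.
Processing Delay Credit: +448 days → 5 June 2032.
Clinical Review Extension: 2354 days claimed exceeds the 1693-day cap, so +1693 days → 23 January 2037.
Interference Suspension Credit: +307 days → 26 November 2037.

November 26, 2037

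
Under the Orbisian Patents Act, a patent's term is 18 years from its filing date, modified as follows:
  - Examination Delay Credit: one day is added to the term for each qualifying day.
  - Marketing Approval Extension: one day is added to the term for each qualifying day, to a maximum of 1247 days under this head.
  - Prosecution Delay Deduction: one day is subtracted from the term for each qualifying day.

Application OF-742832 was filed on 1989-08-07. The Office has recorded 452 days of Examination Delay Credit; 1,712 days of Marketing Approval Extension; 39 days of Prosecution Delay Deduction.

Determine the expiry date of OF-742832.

February 22, 2012

Base term: filing date + 18 years → 7 August 2007.
Examination Delay Credit: +452 days → 1 November 2008.
Marketing Approval Extension: 1712 days claimed exceeds the 1247-day cap, so +1247 days → 1 April 2012.
Prosecution Delay Deduction: −39 days → 22 February 2012.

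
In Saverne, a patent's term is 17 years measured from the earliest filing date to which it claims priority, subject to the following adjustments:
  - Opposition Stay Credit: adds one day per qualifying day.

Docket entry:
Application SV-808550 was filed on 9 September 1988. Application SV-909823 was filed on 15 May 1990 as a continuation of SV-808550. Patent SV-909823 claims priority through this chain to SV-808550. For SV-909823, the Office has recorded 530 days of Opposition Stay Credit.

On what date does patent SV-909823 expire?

Earliest priority filing: 9 September 1988.
Base term: 9 September 1988 + 17 years → 9 September 2005.
Opposition Stay Credit: +530 days → 21 February 2007.

February 21, 2007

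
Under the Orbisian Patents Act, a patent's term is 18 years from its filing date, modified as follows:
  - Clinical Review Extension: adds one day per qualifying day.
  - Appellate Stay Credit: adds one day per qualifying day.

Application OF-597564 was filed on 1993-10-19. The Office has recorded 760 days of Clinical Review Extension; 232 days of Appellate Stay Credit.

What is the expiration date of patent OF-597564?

Base term: filing date + 18 years → 19 October 2011.
Clinical Review Extension: +760 days → 17 November 2013.
Appellate Stay Credit: +232 days → 7 July 2014.

July 7, 2014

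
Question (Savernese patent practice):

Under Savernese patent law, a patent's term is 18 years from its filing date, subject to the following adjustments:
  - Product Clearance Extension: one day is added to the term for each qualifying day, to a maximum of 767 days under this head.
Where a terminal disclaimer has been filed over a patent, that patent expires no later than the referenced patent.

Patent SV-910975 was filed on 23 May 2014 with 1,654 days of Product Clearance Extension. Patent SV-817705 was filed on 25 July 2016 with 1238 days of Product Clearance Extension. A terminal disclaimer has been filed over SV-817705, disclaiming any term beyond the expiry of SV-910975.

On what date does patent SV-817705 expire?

2034-06-29

Natural term of SV-817705:
  Base: filing + 18 years → 25 July 2034.
  Product Clearance Extension: 1238 days claimed exceeds the 767-day cap, so +767 days → 30 August 2036.
Expiry of referenced patent SV-910975:
  Base: filing + 18 years → 23 May 2032.
  Product Clearance Extension: 1654 days claimed exceeds the 767-day cap, so +767 days → 29 June 2034.
Terminal disclaimer: SV-817705 expires on the earlier of 30 August 2036 and 29 June 2034.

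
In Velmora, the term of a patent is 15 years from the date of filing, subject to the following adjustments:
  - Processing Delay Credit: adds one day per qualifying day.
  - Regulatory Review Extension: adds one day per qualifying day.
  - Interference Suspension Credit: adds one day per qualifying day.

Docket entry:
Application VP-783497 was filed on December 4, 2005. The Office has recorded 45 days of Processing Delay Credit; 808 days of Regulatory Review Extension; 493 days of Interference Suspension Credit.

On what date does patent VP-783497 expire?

Base term: filing date + 15 years → 4 December 2020.
Processing Delay Credit: +45 days → 18 January 2021.
Regulatory Review Extension: +808 days → 6 April 2023.
Interference Suspension Credit: +493 days → 11 August 2024.

2024-08-11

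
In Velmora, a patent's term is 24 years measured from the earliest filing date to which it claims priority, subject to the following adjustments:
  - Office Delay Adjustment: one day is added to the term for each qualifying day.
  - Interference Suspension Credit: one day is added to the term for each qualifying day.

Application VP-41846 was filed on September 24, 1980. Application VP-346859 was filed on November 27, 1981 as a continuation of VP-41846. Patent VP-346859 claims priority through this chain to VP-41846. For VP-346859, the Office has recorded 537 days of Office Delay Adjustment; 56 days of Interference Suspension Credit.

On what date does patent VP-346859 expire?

May 10, 2006

Earliest priority filing: 24 September 1980.
Base term: 24 September 1980 + 24 years → 24 September 2004.
Office Delay Adjustment: +537 days → 15 March 2006.
Interference Suspension Credit: +56 days → 10 May 2006.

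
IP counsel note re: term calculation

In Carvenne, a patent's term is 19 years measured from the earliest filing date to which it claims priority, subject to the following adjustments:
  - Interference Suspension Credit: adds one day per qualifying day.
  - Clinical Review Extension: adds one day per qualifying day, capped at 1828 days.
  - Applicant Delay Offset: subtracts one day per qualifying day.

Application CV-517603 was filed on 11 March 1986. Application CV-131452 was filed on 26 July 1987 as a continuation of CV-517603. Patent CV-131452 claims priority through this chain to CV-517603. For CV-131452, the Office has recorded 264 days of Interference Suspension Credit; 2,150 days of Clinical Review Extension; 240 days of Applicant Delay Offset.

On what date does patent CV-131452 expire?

April 6, 2010

Earliest priority filing: 11 March 1986.
Base term: 11 March 1986 + 19 years → 11 March 2005.
Interference Suspension Credit: +264 days → 30 November 2005.
Clinical Review Extension: 2150 days claimed exceeds the 1828-day cap, so +1828 days → 2 December 2010.
Applicant Delay Offset: −240 days → 6 April 2010.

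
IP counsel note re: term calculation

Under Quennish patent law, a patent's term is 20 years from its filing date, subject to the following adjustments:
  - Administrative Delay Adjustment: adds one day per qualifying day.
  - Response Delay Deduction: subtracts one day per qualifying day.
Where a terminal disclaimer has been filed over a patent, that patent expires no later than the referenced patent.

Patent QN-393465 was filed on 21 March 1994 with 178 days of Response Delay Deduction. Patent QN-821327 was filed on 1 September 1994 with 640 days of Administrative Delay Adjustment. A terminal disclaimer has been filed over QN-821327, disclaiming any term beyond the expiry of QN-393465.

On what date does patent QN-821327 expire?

September 24, 2013

Natural term of QN-821327:
  Base: filing + 20 years → 1 September 2014.
  Administrative Delay Adjustment: +640 days → 2 June 2016.
Expiry of referenced patent QN-393465:
  Base: filing + 20 years → 21 March 2014.
  Response Delay Deduction: −178 days → 24 September 2013.
Terminal disclaimer: QN-821327 expires on the earlier of 2 June 2016 and 24 September 2013.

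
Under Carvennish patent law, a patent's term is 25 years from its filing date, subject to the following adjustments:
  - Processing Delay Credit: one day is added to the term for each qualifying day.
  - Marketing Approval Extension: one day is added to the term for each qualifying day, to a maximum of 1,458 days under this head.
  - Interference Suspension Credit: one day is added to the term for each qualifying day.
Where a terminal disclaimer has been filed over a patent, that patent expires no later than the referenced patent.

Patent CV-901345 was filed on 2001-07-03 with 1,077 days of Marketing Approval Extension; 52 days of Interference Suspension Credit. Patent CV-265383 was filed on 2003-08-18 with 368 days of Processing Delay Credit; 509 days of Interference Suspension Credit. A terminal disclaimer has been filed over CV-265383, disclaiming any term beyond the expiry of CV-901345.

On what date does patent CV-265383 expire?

August 5, 2029

Natural term of CV-265383:
  Base: filing + 25 years → 18 August 2028.
  Processing Delay Credit: +368 days → 21 August 2029.
  Interference Suspension Credit: +509 days → 12 January 2031.
Expiry of referenced patent CV-901345:
  Base: filing + 25 years → 3 July 2026.
  Marketing Approval Extension: 1077 days (within the 1458-day cap) → +1077 days → 14 June 2029.
  Interference Suspension Credit: +52 days → 5 August 2029.
Terminal disclaimer: CV-265383 expires on the earlier of 12 January 2031 and 5 August 2029.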